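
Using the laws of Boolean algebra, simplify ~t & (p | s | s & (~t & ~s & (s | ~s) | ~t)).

~t & (p | s | s & (~t & ~s & (s | ~s) | ~t))
= ~t & (p | s | s & (~t & ~s | ~t))   [complement / identity]
= ~t & (p | s | s & ~t)   [absorption]
= ~t & (p | s)   [absorption]

~t & (p | s)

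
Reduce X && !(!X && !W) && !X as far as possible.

X && !(!X && !W) && !X
= X && (X || W) && !X
= X && !X
= false

false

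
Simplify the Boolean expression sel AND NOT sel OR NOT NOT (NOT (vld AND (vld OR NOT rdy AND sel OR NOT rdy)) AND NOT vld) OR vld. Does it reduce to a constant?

TRUE

sel AND NOT sel OR NOT NOT (NOT (vld AND (vld OR NOT rdy AND sel OR NOT rdy)) AND NOT vld) OR vld
= sel AND NOT sel OR NOT NOT (NOT (vld AND (vld OR NOT rdy)) AND NOT vld) OR vld   [absorption]
= sel AND NOT sel OR NOT NOT (NOT vld AND NOT vld) OR vld   [absorption]
= NOT NOT (NOT vld AND NOT vld) OR vld   [complement / identity]
= NOT (vld OR vld) OR vld   [De Morgan]
= NOT vld OR vld   [idempotence]
= TRUE   [complement]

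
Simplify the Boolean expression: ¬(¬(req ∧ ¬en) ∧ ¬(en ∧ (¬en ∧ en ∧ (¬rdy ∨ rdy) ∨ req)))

req

¬(¬(req ∧ ¬en) ∧ ¬(en ∧ (¬en ∧ en ∧ (¬rdy ∨ rdy) ∨ req)))
= ¬(¬(req ∧ ¬en) ∧ ¬(en ∧ (¬en ∧ en ∨ req)))   (complement / identity)
= req ∧ ¬en ∨ en ∧ (¬en ∧ en ∨ req)   (De Morgan)
= req ∧ ¬en ∨ en ∧ req   (complement / identity)
= req   (distribution)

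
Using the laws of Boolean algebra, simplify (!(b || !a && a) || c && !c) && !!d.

(!(b || !a && a) || c && !c) && !!d
= (!b || c && !c) && !!d   [complement / identity]
= !b && !!d   [complement / identity]
= !b && d   [double negation]

!b && d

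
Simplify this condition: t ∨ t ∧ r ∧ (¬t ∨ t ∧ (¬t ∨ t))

t

t ∨ t ∧ r ∧ (¬t ∨ t ∧ (¬t ∨ t))
= t ∨ t ∧ r ∧ (¬t ∨ t)
= t ∨ t ∧ r
= t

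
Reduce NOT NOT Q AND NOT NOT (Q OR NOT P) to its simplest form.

Q

NOT NOT Q AND NOT NOT (Q OR NOT P)
= NOT NOT Q AND (Q OR NOT P)   — double negation
= Q AND (Q OR NOT P)   — double negation
= Q   — absorption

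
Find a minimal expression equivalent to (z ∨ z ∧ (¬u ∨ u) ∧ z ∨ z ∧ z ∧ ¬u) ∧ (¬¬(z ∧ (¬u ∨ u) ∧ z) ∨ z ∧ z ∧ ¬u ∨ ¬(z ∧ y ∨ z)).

z

(z ∨ z ∧ (¬u ∨ u) ∧ z ∨ z ∧ z ∧ ¬u) ∧ (¬¬(z ∧ (¬u ∨ u) ∧ z) ∨ z ∧ z ∧ ¬u ∨ ¬(z ∧ y ∨ z))
= (z ∨ z ∧ (¬u ∨ u) ∧ z ∨ z ∧ z ∧ ¬u) ∧ (z ∧ (¬u ∨ u) ∧ z ∨ z ∧ z ∧ ¬u ∨ ¬(z ∧ y ∨ z))
= (z ∨ z ∧ (¬u ∨ u) ∧ z ∨ z ∧ z ∧ ¬u) ∧ (z ∧ (¬u ∨ u) ∧ z ∨ z ∧ z ∧ ¬u ∨ ¬z)
= z ∧ ¬z ∨ z ∧ (¬u ∨ u) ∧ z ∨ z ∧ z ∧ ¬u
= z ∧ ¬z ∨ z ∧ z ∨ z ∧ z ∧ ¬u
= z ∧ ¬z ∨ z ∧ z
= z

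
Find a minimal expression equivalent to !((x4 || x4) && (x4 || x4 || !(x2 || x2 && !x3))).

!x4

!((x4 || x4) && (x4 || x4 || !(x2 || x2 && !x3)))
= !((x4 || x4) && (x4 || x4 || !x2))
= !(x4 || x4)
= !x4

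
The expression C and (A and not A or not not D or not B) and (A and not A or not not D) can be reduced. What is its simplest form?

C and (A and not A or not not D or not B) and (A and not A or not not D)
= C and (A and not A or not not D)   — absorption
= C and not not D   — complement / identity
= C and D   — double negation

C and D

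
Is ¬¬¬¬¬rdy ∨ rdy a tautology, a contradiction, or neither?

tautology

¬¬¬¬¬rdy ∨ rdy
= ¬¬¬rdy ∨ rdy   [double negation]
= ¬rdy ∨ rdy   [double negation]
= True   [complement]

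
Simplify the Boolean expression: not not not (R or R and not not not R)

not not not (R or R and not not not R)
= not not not (R or R and not R)   — double negation
= not not not R   — complement / identity
= not R   — double negation

not R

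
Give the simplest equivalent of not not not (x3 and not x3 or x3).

not not not (x3 and not x3 or x3)
= not (x3 and not x3 or x3)
= not x3

not x3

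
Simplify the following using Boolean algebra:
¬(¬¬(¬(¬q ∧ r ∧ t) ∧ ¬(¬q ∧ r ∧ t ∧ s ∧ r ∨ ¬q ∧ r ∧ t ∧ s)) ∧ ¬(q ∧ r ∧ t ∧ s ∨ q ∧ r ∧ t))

¬(¬¬(¬(¬q ∧ r ∧ t) ∧ ¬(¬q ∧ r ∧ t ∧ s ∧ r ∨ ¬q ∧ r ∧ t ∧ s)) ∧ ¬(q ∧ r ∧ t ∧ s ∨ q ∧ r ∧ t))
= ¬(¬¬(¬(¬q ∧ r ∧ t) ∧ ¬(¬q ∧ r ∧ t ∧ s)) ∧ ¬(q ∧ r ∧ t ∧ s ∨ q ∧ r ∧ t))   — absorption
= ¬(¬¬(¬(¬q ∧ r ∧ t) ∧ ¬(¬q ∧ r ∧ t ∧ s)) ∧ ¬(q ∧ r ∧ t))   — absorption
= ¬(¬(¬q ∧ r ∧ t ∨ ¬q ∧ r ∧ t ∧ s) ∧ ¬(q ∧ r ∧ t))   — De Morgan
= ¬q ∧ r ∧ t ∨ ¬q ∧ r ∧ t ∧ s ∨ q ∧ r ∧ t   — De Morgan
= ¬q ∧ r ∧ t ∨ q ∧ r ∧ t   — absorption
= r ∧ t   — distribution

r ∧ t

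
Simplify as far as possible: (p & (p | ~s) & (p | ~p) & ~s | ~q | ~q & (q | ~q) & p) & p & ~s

(p & (p | ~s) & (p | ~p) & ~s | ~q | ~q & (q | ~q) & p) & p & ~s
= (p & (p | ~s) & (p | ~p) & ~s | ~q | ~q & p) & p & ~s   [complement / identity]
= (p & (p | ~s) & (p | ~p) & ~s | ~q) & p & ~s   [absorption]
= (p & (p | ~p) & ~s | ~q) & p & ~s   [absorption]
= (p & ~s | ~q) & p & ~s   [complement / identity]
= p & ~s   [absorption]

p & ~s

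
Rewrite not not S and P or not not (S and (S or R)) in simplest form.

S

not not S and P or not not (S and (S or R))
= not not S and P or not not S   [absorption]
= not not S   [absorption]
= S   [double negation]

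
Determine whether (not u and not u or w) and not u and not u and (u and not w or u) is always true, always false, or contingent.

always false

(not u and not u or w) and not u and not u and (u and not w or u)
= not u and not u and (u and not w or u)
= not u and (u and not w or u)
= not u and u
= False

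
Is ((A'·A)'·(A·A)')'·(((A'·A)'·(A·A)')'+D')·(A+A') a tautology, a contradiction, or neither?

neither

((A'·A)'·(A·A)')'·(((A'·A)'·(A·A)')'+D')·(A+A')
= ((A'·A)'·(A·A)')'·(((A'·A)'·(A·A)')'+D')   — complement / identity
= ((A'·A)'·(A·A)')'   — absorption
= A'·A+A·A   — De Morgan
= A   — distribution
This depends on A, so it is not a constant.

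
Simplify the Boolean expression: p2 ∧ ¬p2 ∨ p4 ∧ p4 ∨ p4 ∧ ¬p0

p2 ∧ ¬p2 ∨ p4 ∧ p4 ∨ p4 ∧ ¬p0
= p2 ∧ ¬p2 ∨ p4 ∨ p4 ∧ ¬p0   — idempotence
= p4 ∨ p4 ∧ ¬p0   — complement / identity
= p4   — absorption

p4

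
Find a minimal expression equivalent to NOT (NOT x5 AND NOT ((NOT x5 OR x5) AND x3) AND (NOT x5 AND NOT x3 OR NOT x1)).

NOT (NOT x5 AND NOT ((NOT x5 OR x5) AND x3) AND (NOT x5 AND NOT x3 OR NOT x1))
= NOT (NOT x5 AND NOT x3 AND (NOT x5 AND NOT x3 OR NOT x1))
= NOT (NOT x5 AND NOT x3)
= x5 OR x3

x5 OR x3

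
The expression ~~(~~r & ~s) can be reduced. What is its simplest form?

~~(~~r & ~s)
= ~~(r & ~s)   — double negation
= r & ~s   — double negation

r & ~s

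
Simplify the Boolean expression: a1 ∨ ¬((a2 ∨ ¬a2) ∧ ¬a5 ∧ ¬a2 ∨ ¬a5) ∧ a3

a1 ∨ ¬((a2 ∨ ¬a2) ∧ ¬a5 ∧ ¬a2 ∨ ¬a5) ∧ a3
= a1 ∨ ¬(¬a5 ∧ ¬a2 ∨ ¬a5) ∧ a3   [complement / identity]
= a1 ∨ ¬¬a5 ∧ a3   [absorption]
= a1 ∨ a5 ∧ a3   [double negation]

a1 ∨ a5 ∧ a3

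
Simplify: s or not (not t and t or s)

True

s or not (not t and t or s)
= s or not s
= True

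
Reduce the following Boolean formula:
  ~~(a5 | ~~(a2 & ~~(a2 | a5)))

a5 | a2

~~(a5 | ~~(a2 & ~~(a2 | a5)))
= ~~(a5 | ~~(a2 & (a2 | a5)))   — double negation
= ~~(a5 | ~~a2)   — absorption
= ~~(a5 | a2)   — double negation
= a5 | a2   — double negation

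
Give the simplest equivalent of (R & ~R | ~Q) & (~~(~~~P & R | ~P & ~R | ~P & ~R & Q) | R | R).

(R & ~R | ~Q) & (~~(~~~P & R | ~P & ~R | ~P & ~R & Q) | R | R)
= (R & ~R | ~Q) & (~~(~~~P & R | ~P & ~R | ~P & ~R & Q) | R)   (idempotence)
= (R & ~R | ~Q) & (~~(~P & R | ~P & ~R | ~P & ~R & Q) | R)   (double negation)
= (R & ~R | ~Q) & (~P & R | ~P & ~R | ~P & ~R & Q | R)   (double negation)
= (R & ~R | ~Q) & (~P & R | ~P & ~R | R)   (absorption)
= (R & ~R | ~Q) & (~P | R)   (distribution)
= ~Q & (~P | R)   (complement / identity)

~Q & (~P | R)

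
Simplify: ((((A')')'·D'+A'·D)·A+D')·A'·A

0

((((A')')'·D'+A'·D)·A+D')·A'·A
= ((A'·D'+A'·D)·A+D')·A'·A   [double negation]
= (A'·A+D')·A'·A   [distribution]
= A'·A   [absorption]
= 0   [complement]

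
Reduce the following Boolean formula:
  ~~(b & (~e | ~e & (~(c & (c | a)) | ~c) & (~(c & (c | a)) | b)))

b & ~e

~~(b & (~e | ~e & (~(c & (c | a)) | ~c) & (~(c & (c | a)) | b)))
= ~~(b & (~e | ~e & (~(c & (c | a)) | ~c & b)))   (distribution)
= ~~(b & (~e | ~e & (~c | ~c & b)))   (absorption)
= ~~(b & (~e | ~e & ~c))   (absorption)
= ~~(b & ~e)   (absorption)
= b & ~e   (double negation)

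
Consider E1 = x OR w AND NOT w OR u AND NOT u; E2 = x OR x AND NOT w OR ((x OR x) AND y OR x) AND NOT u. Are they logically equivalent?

E1: x OR w AND NOT w OR u AND NOT u
    = x OR w AND NOT w
    = x
E2: x OR x AND NOT w OR ((x OR x) AND y OR x) AND NOT u
    = x OR x AND NOT w OR (x AND y OR x) AND NOT u
    = x OR (x AND y OR x) AND NOT u
    = x OR x AND NOT u
    = x
Both reduce to x, so they are equivalent.

Yes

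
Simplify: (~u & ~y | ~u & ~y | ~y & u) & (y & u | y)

(~u & ~y | ~u & ~y | ~y & u) & (y & u | y)
= (~u & ~y | ~u & ~y | ~y & u) & y   (absorption)
= (~u & ~y | ~y & u) & y   (idempotence)
= ~y & y   (distribution)
= 0   (complement)

0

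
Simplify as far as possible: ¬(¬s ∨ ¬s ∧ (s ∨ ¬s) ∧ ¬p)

¬(¬s ∨ ¬s ∧ (s ∨ ¬s) ∧ ¬p)
= ¬(¬s ∨ ¬s ∧ ¬p)   (complement / identity)
= ¬¬s   (absorption)
= s   (double negation)

s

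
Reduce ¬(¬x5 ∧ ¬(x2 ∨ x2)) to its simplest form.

x5 ∨ x2

¬(¬x5 ∧ ¬(x2 ∨ x2))
= ¬(¬x5 ∧ ¬x2)
= x5 ∨ x2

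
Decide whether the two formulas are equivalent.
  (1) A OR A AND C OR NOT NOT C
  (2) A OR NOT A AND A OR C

E1: A OR A AND C OR NOT NOT C
    = A OR NOT NOT C   — absorption
    = A OR C   — double negation
E2: A OR NOT A AND A OR C
    = A OR C   — complement / identity
Both reduce to A OR C, so they are equivalent.

Yes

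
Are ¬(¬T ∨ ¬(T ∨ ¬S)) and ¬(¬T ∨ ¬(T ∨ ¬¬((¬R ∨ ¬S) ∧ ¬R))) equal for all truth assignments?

E1: ¬(¬T ∨ ¬(T ∨ ¬S))
    = T ∧ (T ∨ ¬S)   [De Morgan]
    = T   [absorption]
E2: ¬(¬T ∨ ¬(T ∨ ¬¬((¬R ∨ ¬S) ∧ ¬R)))
    = ¬(¬T ∨ ¬(T ∨ ¬¬¬R))   [absorption]
    = ¬(¬T ∨ ¬(T ∨ ¬R))   [double negation]
    = T ∧ (T ∨ ¬R)   [De Morgan]
    = T   [absorption]
Both reduce to T, so they are equivalent.

Yes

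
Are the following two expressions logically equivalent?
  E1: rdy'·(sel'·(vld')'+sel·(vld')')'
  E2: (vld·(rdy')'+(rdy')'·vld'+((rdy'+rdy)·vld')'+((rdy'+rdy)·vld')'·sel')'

Yes

E1: rdy'·(sel'·(vld')'+sel·(vld')')'
    = rdy'·((vld')')'   — distribution
    = rdy'·vld'   — double negation
E2: (vld·(rdy')'+(rdy')'·vld'+((rdy'+rdy)·vld')'+((rdy'+rdy)·vld')'·sel')'
    = ((rdy')'+((rdy'+rdy)·vld')'+((rdy'+rdy)·vld')'·sel')'   — distribution
    = ((rdy')'+((rdy'+rdy)·vld')')'   — absorption
    = ((rdy')'+(vld')')'   — complement / identity
    = rdy'·vld'   — De Morgan
Both reduce to rdy'·vld', so they are equivalent.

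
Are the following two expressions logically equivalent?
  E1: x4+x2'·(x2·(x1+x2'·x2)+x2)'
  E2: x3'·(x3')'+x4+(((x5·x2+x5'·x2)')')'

E1: x4+x2'·(x2·(x1+x2'·x2)+x2)'
    = x4+x2'·(x2·x1+x2)'   (complement / identity)
    = x4+x2'·x2'   (absorption)
    = x4+x2'   (idempotence)
E2: x3'·(x3')'+x4+(((x5·x2+x5'·x2)')')'
    = x3'·(x3')'+x4+((x2')')'   (distribution)
    = x3'·x3+x4+((x2')')'   (double negation)
    = x4+((x2')')'   (complement / identity)
    = x4+x2'   (double negation)
Both reduce to x4+x2', so they are equivalent.

Yes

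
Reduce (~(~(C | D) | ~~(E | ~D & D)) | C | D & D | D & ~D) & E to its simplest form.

(C | D) & E

(~(~(C | D) | ~~(E | ~D & D)) | C | D & D | D & ~D) & E
= (~(~(C | D) | ~~(E | ~D & D)) | C | D) & E
= ((C | D) & ~(E | ~D & D) | C | D) & E
= ((C | D) & ~E | C | D) & E
= (C | D) & E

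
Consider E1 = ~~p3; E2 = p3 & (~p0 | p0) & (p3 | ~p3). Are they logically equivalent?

Yes

E1: ~~p3
    = p3   — double negation
E2: p3 & (~p0 | p0) & (p3 | ~p3)
    = p3 & (p3 | ~p3)   — complement / identity
    = p3   — complement / identity
Both reduce to p3, so they are equivalent.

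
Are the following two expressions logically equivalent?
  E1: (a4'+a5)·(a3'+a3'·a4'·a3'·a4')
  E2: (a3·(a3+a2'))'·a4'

No

E1: (a4'+a5)·(a3'+a3'·a4'·a3'·a4')
    = (a4'+a5)·(a3'+a3'·a4')   — idempotence
    = (a4'+a5)·a3'   — absorption
E2: (a3·(a3+a2'))'·a4'
    = a3'·a4'   — absorption
These differ: at a2=1, a3=0, a4=1, a5=1, E1 = 1 but E2 = 0.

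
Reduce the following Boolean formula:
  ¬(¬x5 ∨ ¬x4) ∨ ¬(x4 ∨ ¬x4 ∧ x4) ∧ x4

¬(¬x5 ∨ ¬x4) ∨ ¬(x4 ∨ ¬x4 ∧ x4) ∧ x4
= ¬(¬x5 ∨ ¬x4) ∨ ¬x4 ∧ x4   (complement / identity)
= x5 ∧ x4 ∨ ¬x4 ∧ x4   (De Morgan)
= x5 ∧ x4   (complement / identity)

x5 ∧ x4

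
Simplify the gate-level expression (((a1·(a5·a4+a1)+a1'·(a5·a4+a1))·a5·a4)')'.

a5·a4

(((a1·(a5·a4+a1)+a1'·(a5·a4+a1))·a5·a4)')'
= (((a5·a4+a1)·a5·a4)')'   (distribution)
= ((a5·a4)')'   (absorption)
= a5·a4   (double negation)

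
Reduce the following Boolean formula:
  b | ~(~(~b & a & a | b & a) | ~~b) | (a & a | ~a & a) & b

b | ~(~(~b & a & a | b & a) | ~~b) | (a & a | ~a & a) & b
= b | ~(~(~b & a & a | b & a) | ~~b) | a & b   — distribution
= b | ~(~(~b & a | b & a) | ~~b) | a & b   — idempotence
= b | ~(~a | ~~b) | a & b   — distribution
= b | a & ~b | a & b   — De Morgan
= b | a & (~b | b)   — distribution
= b | a   — complement / identity

b | a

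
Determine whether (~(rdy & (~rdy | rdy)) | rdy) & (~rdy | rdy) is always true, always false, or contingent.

always true

(~(rdy & (~rdy | rdy)) | rdy) & (~rdy | rdy)
= (~rdy | rdy) & (~rdy | rdy)
= ~rdy | rdy
= 1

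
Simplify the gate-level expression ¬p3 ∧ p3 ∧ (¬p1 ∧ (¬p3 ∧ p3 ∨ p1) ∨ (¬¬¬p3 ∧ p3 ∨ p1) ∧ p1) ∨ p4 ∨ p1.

p4 ∨ p1

¬p3 ∧ p3 ∧ (¬p1 ∧ (¬p3 ∧ p3 ∨ p1) ∨ (¬¬¬p3 ∧ p3 ∨ p1) ∧ p1) ∨ p4 ∨ p1
= ¬p3 ∧ p3 ∧ (¬p1 ∧ (¬p3 ∧ p3 ∨ p1) ∨ (¬p3 ∧ p3 ∨ p1) ∧ p1) ∨ p4 ∨ p1
= ¬p3 ∧ p3 ∧ (¬p3 ∧ p3 ∨ p1) ∨ p4 ∨ p1
= ¬p3 ∧ p3 ∨ p4 ∨ p1
= p4 ∨ p1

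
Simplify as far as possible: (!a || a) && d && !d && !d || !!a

a

(!a || a) && d && !d && !d || !!a
= (!a || a) && d && !d && !d || a
= (!a || a) && d && !d || a
= d && !d || a
= a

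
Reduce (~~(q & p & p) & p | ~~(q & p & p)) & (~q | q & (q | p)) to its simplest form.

q & p

(~~(q & p & p) & p | ~~(q & p & p)) & (~q | q & (q | p))
= ~~(q & p & p) & (~q | q & (q | p))   — absorption
= ~~(q & p & p) & (~q | q)   — absorption
= ~~(q & p & p)   — complement / identity
= ~~(q & p)   — idempotence
= q & p   — double negation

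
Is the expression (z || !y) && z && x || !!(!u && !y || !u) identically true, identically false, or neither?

(z || !y) && z && x || !!(!u && !y || !u)
= (z || !y) && z && x || !!!u
= (z || !y) && z && x || !u
= z && x || !u
This depends on u, x, z, so it is not a constant.

neither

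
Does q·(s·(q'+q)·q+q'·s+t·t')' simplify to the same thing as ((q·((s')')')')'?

Yes

E1: q·(s·(q'+q)·q+q'·s+t·t')'
    = q·(s·q+q'·s+t·t')'   — complement / identity
    = q·(s+t·t')'   — distribution
    = q·s'   — complement / identity
E2: ((q·((s')')')')'
    = ((q·s')')'   — double negation
    = q·s'   — double negation
Both reduce to q·s', so they are equivalent.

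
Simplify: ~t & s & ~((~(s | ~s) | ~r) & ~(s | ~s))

~t & s & ~((~(s | ~s) | ~r) & ~(s | ~s))
= ~t & s & ~~(s | ~s)   — absorption
= ~t & s & (s | ~s)   — double negation
= ~t & s   — complement / identity

~t & s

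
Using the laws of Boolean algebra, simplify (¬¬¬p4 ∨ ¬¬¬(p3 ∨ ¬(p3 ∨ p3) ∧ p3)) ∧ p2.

(¬¬¬p4 ∨ ¬¬¬(p3 ∨ ¬(p3 ∨ p3) ∧ p3)) ∧ p2
= (¬¬¬p4 ∨ ¬¬¬(p3 ∨ ¬p3 ∧ p3)) ∧ p2   (idempotence)
= (¬p4 ∨ ¬¬¬(p3 ∨ ¬p3 ∧ p3)) ∧ p2   (double negation)
= (¬p4 ∨ ¬(p3 ∨ ¬p3 ∧ p3)) ∧ p2   (double negation)
= (¬p4 ∨ ¬p3) ∧ p2   (complement / identity)

(¬p4 ∨ ¬p3) ∧ p2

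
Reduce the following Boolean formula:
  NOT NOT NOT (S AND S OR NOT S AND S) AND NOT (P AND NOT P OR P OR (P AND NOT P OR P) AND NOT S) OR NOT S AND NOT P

NOT NOT NOT (S AND S OR NOT S AND S) AND NOT (P AND NOT P OR P OR (P AND NOT P OR P) AND NOT S) OR NOT S AND NOT P
= NOT NOT NOT S AND NOT (P AND NOT P OR P OR (P AND NOT P OR P) AND NOT S) OR NOT S AND NOT P   — distribution
= NOT S AND NOT (P AND NOT P OR P OR (P AND NOT P OR P) AND NOT S) OR NOT S AND NOT P   — double negation
= NOT S AND NOT (P AND NOT P OR P) OR NOT S AND NOT P   — absorption
= NOT S AND NOT P OR NOT S AND NOT P   — complement / identity
= NOT S AND NOT P   — idempotence

NOT S AND NOT P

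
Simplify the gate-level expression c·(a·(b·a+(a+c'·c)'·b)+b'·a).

c·a

c·(a·(b·a+(a+c'·c)'·b)+b'·a)
= c·(a·(b·a+a'·b)+b'·a)   — complement / identity
= c·(a·b+b'·a)   — distribution
= c·a   — distribution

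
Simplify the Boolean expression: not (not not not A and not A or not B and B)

A

not (not not not A and not A or not B and B)
= not (not A and not A or not B and B)   [double negation]
= not (not A and not A)   [complement / identity]
= not not A   [idempotence]
= A   [double negation]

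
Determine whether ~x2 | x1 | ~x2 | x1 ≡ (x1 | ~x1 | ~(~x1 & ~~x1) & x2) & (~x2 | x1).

Yes

E1: ~x2 | x1 | ~x2 | x1
    = ~x2 | x1
E2: (x1 | ~x1 | ~(~x1 & ~~x1) & x2) & (~x2 | x1)
    = (x1 | ~x1 | (x1 | ~x1) & x2) & (~x2 | x1)
    = (x1 | ~x1) & (~x2 | x1)
    = ~x2 | x1
Both reduce to ~x2 | x1, so they are equivalent.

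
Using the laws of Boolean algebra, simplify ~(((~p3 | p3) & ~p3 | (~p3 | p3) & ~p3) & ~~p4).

p3 | ~p4

~(((~p3 | p3) & ~p3 | (~p3 | p3) & ~p3) & ~~p4)
= ~((~p3 | p3) & ~p3 & ~~p4)   — idempotence
= ~(~p3 & ~~p4)   — complement / identity
= p3 | ~p4   — De Morgan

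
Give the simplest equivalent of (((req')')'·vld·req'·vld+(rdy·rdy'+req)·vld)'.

vld'

(((req')')'·vld·req'·vld+(rdy·rdy'+req)·vld)'
= (req'·vld·req'·vld+(rdy·rdy'+req)·vld)'   [double negation]
= (req'·vld·req'·vld+req·vld)'   [complement / identity]
= (req'·vld+req·vld)'   [idempotence]
= vld'   [distribution]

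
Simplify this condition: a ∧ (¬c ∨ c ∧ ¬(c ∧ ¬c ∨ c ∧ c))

a ∧ ¬c

a ∧ (¬c ∨ c ∧ ¬(c ∧ ¬c ∨ c ∧ c))
= a ∧ (¬c ∨ c ∧ ¬c)   — distribution
= a ∧ ¬c   — complement / identity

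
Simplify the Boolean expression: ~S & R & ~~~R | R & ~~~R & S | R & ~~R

~S & R & ~~~R | R & ~~~R & S | R & ~~R
= R & ~~~R | R & ~~R
= R & ~~~R | R & R
= R & ~R | R & R
= R

R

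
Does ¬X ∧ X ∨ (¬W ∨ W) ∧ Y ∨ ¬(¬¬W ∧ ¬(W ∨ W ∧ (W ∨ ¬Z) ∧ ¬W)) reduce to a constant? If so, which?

yes, True

¬X ∧ X ∨ (¬W ∨ W) ∧ Y ∨ ¬(¬¬W ∧ ¬(W ∨ W ∧ (W ∨ ¬Z) ∧ ¬W))
= (¬W ∨ W) ∧ Y ∨ ¬(¬¬W ∧ ¬(W ∨ W ∧ (W ∨ ¬Z) ∧ ¬W))   (complement / identity)
= (¬W ∨ W) ∧ Y ∨ ¬(¬¬W ∧ ¬(W ∨ W ∧ ¬W))   (absorption)
= (¬W ∨ W) ∧ Y ∨ ¬(¬¬W ∧ ¬W)   (complement / identity)
= (¬W ∨ W) ∧ Y ∨ ¬W ∨ W   (De Morgan)
= ¬W ∨ W   (absorption)
= True   (complement)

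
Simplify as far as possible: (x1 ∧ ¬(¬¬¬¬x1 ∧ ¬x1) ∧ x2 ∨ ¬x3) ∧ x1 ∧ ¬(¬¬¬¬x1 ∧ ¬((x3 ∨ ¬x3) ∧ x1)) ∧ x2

(x1 ∧ ¬(¬¬¬¬x1 ∧ ¬x1) ∧ x2 ∨ ¬x3) ∧ x1 ∧ ¬(¬¬¬¬x1 ∧ ¬((x3 ∨ ¬x3) ∧ x1)) ∧ x2
= (x1 ∧ ¬(¬¬¬¬x1 ∧ ¬x1) ∧ x2 ∨ ¬x3) ∧ x1 ∧ ¬(¬¬¬¬x1 ∧ ¬x1) ∧ x2   — complement / identity
= x1 ∧ ¬(¬¬¬¬x1 ∧ ¬x1) ∧ x2   — absorption
= x1 ∧ (¬¬¬x1 ∨ x1) ∧ x2   — De Morgan
= x1 ∧ (¬x1 ∨ x1) ∧ x2   — double negation
= x1 ∧ x2   — complement / identity

x1 ∧ x2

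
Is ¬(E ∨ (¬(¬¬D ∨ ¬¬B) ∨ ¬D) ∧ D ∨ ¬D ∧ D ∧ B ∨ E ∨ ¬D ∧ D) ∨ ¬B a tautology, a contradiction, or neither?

neither

¬(E ∨ (¬(¬¬D ∨ ¬¬B) ∨ ¬D) ∧ D ∨ ¬D ∧ D ∧ B ∨ E ∨ ¬D ∧ D) ∨ ¬B
= ¬(E ∨ (¬D ∧ ¬B ∨ ¬D) ∧ D ∨ ¬D ∧ D ∧ B ∨ E ∨ ¬D ∧ D) ∨ ¬B
= ¬(E ∨ ¬D ∧ D ∨ ¬D ∧ D ∧ B ∨ E ∨ ¬D ∧ D) ∨ ¬B
= ¬(E ∨ ¬D ∧ D ∨ E ∨ ¬D ∧ D) ∨ ¬B
= ¬(E ∨ ¬D ∧ D) ∨ ¬B
= ¬E ∨ ¬B
This depends on B, E, so it is not a constant.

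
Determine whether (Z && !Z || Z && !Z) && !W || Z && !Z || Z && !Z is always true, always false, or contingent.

(Z && !Z || Z && !Z) && !W || Z && !Z || Z && !Z
= Z && !Z || Z && !Z
= Z && !Z
= false

always false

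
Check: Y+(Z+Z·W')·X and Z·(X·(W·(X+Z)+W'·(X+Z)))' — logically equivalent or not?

No

E1: Y+(Z+Z·W')·X
    = Y+Z·X   (absorption)
E2: Z·(X·(W·(X+Z)+W'·(X+Z)))'
    = Z·(X·(X+Z))'   (distribution)
    = Z·X'   (absorption)
These differ: at W=0, X=0, Y=1, Z=0, E1 = 1 but E2 = 0.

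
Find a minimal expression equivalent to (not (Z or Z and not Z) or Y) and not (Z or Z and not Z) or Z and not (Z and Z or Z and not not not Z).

(not (Z or Z and not Z) or Y) and not (Z or Z and not Z) or Z and not (Z and Z or Z and not not not Z)
= not (Z or Z and not Z) or Z and not (Z and Z or Z and not not not Z)   (absorption)
= not Z or Z and not (Z and Z or Z and not not not Z)   (complement / identity)
= not Z or Z and not (Z and Z or Z and not Z)   (double negation)
= not Z or Z and not Z   (distribution)
= not Z   (complement / identity)

not Z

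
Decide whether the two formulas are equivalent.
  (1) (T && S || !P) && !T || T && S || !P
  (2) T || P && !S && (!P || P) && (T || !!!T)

No

E1: (T && S || !P) && !T || T && S || !P
    = T && S || !P
E2: T || P && !S && (!P || P) && (T || !!!T)
    = T || P && !S && (T || !!!T)
    = T || P && !S && (T || !T)
    = T || P && !S
These differ: at P=0, S=0, T=0, E1 = 1 but E2 = 0.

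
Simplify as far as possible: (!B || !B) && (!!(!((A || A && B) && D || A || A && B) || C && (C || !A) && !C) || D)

!B && (!A || D)

(!B || !B) && (!!(!((A || A && B) && D || A || A && B) || C && (C || !A) && !C) || D)
= (!B || !B) && (!!(!((A || A && B) && D || A || A && B) || C && !C) || D)   — absorption
= (!B || !B) && (!!(!(A || A && B) || C && !C) || D)   — absorption
= (!B || !B) && (!!(!A || C && !C) || D)   — absorption
= !B && (!!(!A || C && !C) || D)   — idempotence
= !B && (!A || C && !C || D)   — double negation
= !B && (!A || D)   — complement / identity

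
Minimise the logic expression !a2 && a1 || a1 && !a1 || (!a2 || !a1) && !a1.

!a2 || !a1

!a2 && a1 || a1 && !a1 || (!a2 || !a1) && !a1
= a1 && (!a2 || !a1) || (!a2 || !a1) && !a1   [distribution]
= !a2 || !a1   [distribution]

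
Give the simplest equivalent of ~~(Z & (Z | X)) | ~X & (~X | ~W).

~~(Z & (Z | X)) | ~X & (~X | ~W)
= ~~(Z & (Z | X)) | ~X   [absorption]
= ~~Z | ~X   [absorption]
= Z | ~X   [double negation]

Z | ~X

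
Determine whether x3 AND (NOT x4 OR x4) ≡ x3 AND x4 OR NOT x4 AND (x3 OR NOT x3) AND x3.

Yes

E1: x3 AND (NOT x4 OR x4)
    = x3   (complement / identity)
E2: x3 AND x4 OR NOT x4 AND (x3 OR NOT x3) AND x3
    = x3 AND x4 OR NOT x4 AND x3   (complement / identity)
    = x3   (distribution)
Both reduce to x3, so they are equivalent.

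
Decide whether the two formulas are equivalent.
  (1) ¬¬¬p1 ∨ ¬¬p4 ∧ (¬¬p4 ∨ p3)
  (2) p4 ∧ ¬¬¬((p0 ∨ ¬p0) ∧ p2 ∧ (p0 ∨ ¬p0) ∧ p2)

No

E1: ¬¬¬p1 ∨ ¬¬p4 ∧ (¬¬p4 ∨ p3)
    = ¬p1 ∨ ¬¬p4 ∧ (¬¬p4 ∨ p3)   — double negation
    = ¬p1 ∨ ¬¬p4   — absorption
    = ¬p1 ∨ p4   — double negation
E2: p4 ∧ ¬¬¬((p0 ∨ ¬p0) ∧ p2 ∧ (p0 ∨ ¬p0) ∧ p2)
    = p4 ∧ ¬¬¬((p0 ∨ ¬p0) ∧ p2)   — idempotence
    = p4 ∧ ¬¬¬p2   — complement / identity
    = p4 ∧ ¬p2   — double negation
These differ: at p0=0, p1=0, p2=0, p3=1, p4=0, E1 = 1 but E2 = 0.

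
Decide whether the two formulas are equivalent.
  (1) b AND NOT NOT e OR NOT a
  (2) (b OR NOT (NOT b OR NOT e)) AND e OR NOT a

E1: b AND NOT NOT e OR NOT a
    = b AND e OR NOT a   — double negation
E2: (b OR NOT (NOT b OR NOT e)) AND e OR NOT a
    = (b OR b AND e) AND e OR NOT a   — De Morgan
    = b AND e OR NOT a   — absorption
Both reduce to b AND e OR NOT a, so they are equivalent.

Yes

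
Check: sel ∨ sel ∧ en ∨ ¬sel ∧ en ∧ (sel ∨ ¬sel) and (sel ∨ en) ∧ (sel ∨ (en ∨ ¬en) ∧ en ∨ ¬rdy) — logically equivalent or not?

E1: sel ∨ sel ∧ en ∨ ¬sel ∧ en ∧ (sel ∨ ¬sel)
    = sel ∨ sel ∧ en ∨ ¬sel ∧ en   [complement / identity]
    = sel ∨ en   [distribution]
E2: (sel ∨ en) ∧ (sel ∨ (en ∨ ¬en) ∧ en ∨ ¬rdy)
    = (sel ∨ en) ∧ (sel ∨ en ∨ ¬rdy)   [complement / identity]
    = sel ∨ en   [absorption]
Both reduce to sel ∨ en, so they are equivalent.

Yes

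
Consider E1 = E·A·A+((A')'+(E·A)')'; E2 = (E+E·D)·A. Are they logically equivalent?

E1: E·A·A+((A')'+(E·A)')'
    = E·A·A+A'·E·A   (De Morgan)
    = E·A   (distribution)
E2: (E+E·D)·A
    = E·A   (absorption)
Both reduce to E·A, so they are equivalent.

Yes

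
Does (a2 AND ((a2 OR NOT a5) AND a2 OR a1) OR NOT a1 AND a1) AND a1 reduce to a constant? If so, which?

no

(a2 AND ((a2 OR NOT a5) AND a2 OR a1) OR NOT a1 AND a1) AND a1
= (a2 AND (a2 OR a1) OR NOT a1 AND a1) AND a1   [absorption]
= (a2 OR NOT a1 AND a1) AND a1   [absorption]
= a2 AND a1   [complement / identity]
This depends on a1, a2, so it is not a constant.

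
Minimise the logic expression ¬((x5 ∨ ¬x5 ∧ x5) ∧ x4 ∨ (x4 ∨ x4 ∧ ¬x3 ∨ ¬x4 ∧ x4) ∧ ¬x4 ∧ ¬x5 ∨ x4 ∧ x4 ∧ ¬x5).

¬((x5 ∨ ¬x5 ∧ x5) ∧ x4 ∨ (x4 ∨ x4 ∧ ¬x3 ∨ ¬x4 ∧ x4) ∧ ¬x4 ∧ ¬x5 ∨ x4 ∧ x4 ∧ ¬x5)
= ¬((x5 ∨ ¬x5 ∧ x5) ∧ x4 ∨ ((x4 ∨ x4 ∧ ¬x3 ∨ ¬x4 ∧ x4) ∧ ¬x4 ∨ x4 ∧ x4) ∧ ¬x5)   — distribution
= ¬((x5 ∨ ¬x5 ∧ x5) ∧ x4 ∨ ((x4 ∨ x4 ∧ ¬x3) ∧ ¬x4 ∨ x4 ∧ x4) ∧ ¬x5)   — complement / identity
= ¬(x5 ∧ x4 ∨ ((x4 ∨ x4 ∧ ¬x3) ∧ ¬x4 ∨ x4 ∧ x4) ∧ ¬x5)   — complement / identity
= ¬(x5 ∧ x4 ∨ (x4 ∧ ¬x4 ∨ x4 ∧ x4) ∧ ¬x5)   — absorption
= ¬(x5 ∧ x4 ∨ x4 ∧ ¬x5)   — distribution
= ¬x4   — distribution

¬x4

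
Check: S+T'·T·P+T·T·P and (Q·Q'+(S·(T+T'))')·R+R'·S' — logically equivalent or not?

No

E1: S+T'·T·P+T·T·P
    = S+T·P
E2: (Q·Q'+(S·(T+T'))')·R+R'·S'
    = (Q·Q'+S')·R+R'·S'
    = S'·R+R'·S'
    = S'
These differ: at P=1, Q=0, R=0, S=1, T=1, E1 = 1 but E2 = 0.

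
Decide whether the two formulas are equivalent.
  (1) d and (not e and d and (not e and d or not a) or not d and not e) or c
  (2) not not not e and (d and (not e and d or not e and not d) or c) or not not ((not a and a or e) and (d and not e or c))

E1: d and (not e and d and (not e and d or not a) or not d and not e) or c
    = d and (not e and d or not d and not e) or c
    = d and not e or c
E2: not not not e and (d and (not e and d or not e and not d) or c) or not not ((not a and a or e) and (d and not e or c))
    = not e and (d and (not e and d or not e and not d) or c) or not not ((not a and a or e) and (d and not e or c))
    = not e and (d and (not e and d or not e and not d) or c) or not not (e and (d and not e or c))
    = not e and (d and not e or c) or not not (e and (d and not e or c))
    = not e and (d and not e or c) or e and (d and not e or c)
    = d and not e or c
Both reduce to d and not e or c, so they are equivalent.

Yes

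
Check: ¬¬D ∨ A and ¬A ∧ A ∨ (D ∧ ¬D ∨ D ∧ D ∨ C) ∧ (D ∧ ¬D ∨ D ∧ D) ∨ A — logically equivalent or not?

E1: ¬¬D ∨ A
    = D ∨ A   (double negation)
E2: ¬A ∧ A ∨ (D ∧ ¬D ∨ D ∧ D ∨ C) ∧ (D ∧ ¬D ∨ D ∧ D) ∨ A
    = ¬A ∧ A ∨ D ∧ ¬D ∨ D ∧ D ∨ A   (absorption)
    = ¬A ∧ A ∨ D ∨ A   (distribution)
    = D ∨ A   (complement / identity)
Both reduce to D ∨ A, so they are equivalent.

Yes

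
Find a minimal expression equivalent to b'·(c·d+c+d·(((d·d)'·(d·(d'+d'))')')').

b'·c

b'·(c·d+c+d·(((d·d)'·(d·(d'+d'))')')')
= b'·(c·d+c+d·(d·d+d·(d'+d'))')   (De Morgan)
= b'·(c·d+c+d·(d·d+d·d')')   (idempotence)
= b'·(c·d+c+d·d')   (distribution)
= b'·(c+d·d')   (absorption)
= b'·c   (complement / identity)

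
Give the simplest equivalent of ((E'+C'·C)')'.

((E'+C'·C)')'
= ((E')')'
= E'

E'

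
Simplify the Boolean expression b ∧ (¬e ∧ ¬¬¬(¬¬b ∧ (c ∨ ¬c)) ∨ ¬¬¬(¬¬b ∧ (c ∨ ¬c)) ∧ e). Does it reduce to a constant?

False

b ∧ (¬e ∧ ¬¬¬(¬¬b ∧ (c ∨ ¬c)) ∨ ¬¬¬(¬¬b ∧ (c ∨ ¬c)) ∧ e)
= b ∧ ¬¬¬(¬¬b ∧ (c ∨ ¬c))   — distribution
= b ∧ ¬(¬¬b ∧ (c ∨ ¬c))   — double negation
= b ∧ ¬¬¬b   — complement / identity
= b ∧ ¬b   — double negation
= False   — complement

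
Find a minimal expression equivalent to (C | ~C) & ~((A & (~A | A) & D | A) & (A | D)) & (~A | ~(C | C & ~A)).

(C | ~C) & ~((A & (~A | A) & D | A) & (A | D)) & (~A | ~(C | C & ~A))
= (C | ~C) & ~((A & D | A) & (A | D)) & (~A | ~(C | C & ~A))   [complement / identity]
= (C | ~C) & ~(A & (A | D)) & (~A | ~(C | C & ~A))   [absorption]
= ~(A & (A | D)) & (~A | ~(C | C & ~A))   [complement / identity]
= ~(A & (A | D)) & (~A | ~C)   [absorption]
= ~A & (~A | ~C)   [absorption]
= ~A   [absorption]

~A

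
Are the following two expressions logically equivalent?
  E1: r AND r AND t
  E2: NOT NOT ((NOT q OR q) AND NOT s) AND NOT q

No

E1: r AND r AND t
    = r AND t
E2: NOT NOT ((NOT q OR q) AND NOT s) AND NOT q
    = (NOT q OR q) AND NOT s AND NOT q
    = NOT s AND NOT q
These differ: at q=0, r=1, s=1, t=1, E1 = 1 but E2 = 0.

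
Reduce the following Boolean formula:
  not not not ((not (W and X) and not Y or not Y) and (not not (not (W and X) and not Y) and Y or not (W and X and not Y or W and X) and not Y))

not not not ((not (W and X) and not Y or not Y) and (not not (not (W and X) and not Y) and Y or not (W and X and not Y or W and X) and not Y))
= not not not ((not (W and X) and not Y or not Y) and (not not (not (W and X) and not Y) and Y or not (W and X) and not Y))
= not not not ((not (W and X) and not Y or not Y) and (not (W and X) and not Y and Y or not (W and X) and not Y))
= not not not ((not (W and X) and not Y or not Y) and not (W and X) and not Y)
= not ((not (W and X) and not Y or not Y) and not (W and X) and not Y)
= not (not (W and X) and not Y)
= W and X or Y

W and X or Y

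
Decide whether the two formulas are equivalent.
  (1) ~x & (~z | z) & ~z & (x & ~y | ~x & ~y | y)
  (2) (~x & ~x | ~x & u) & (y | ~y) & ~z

Yes

E1: ~x & (~z | z) & ~z & (x & ~y | ~x & ~y | y)
    = ~x & (~z | z) & ~z & (~y | y)   (distribution)
    = ~x & (~z | z) & ~z   (complement / identity)
    = ~x & ~z   (complement / identity)
E2: (~x & ~x | ~x & u) & (y | ~y) & ~z
    = ~x & (~x | u) & (y | ~y) & ~z   (distribution)
    = ~x & (~x | u) & ~z   (complement / identity)
    = ~x & ~z   (absorption)
Both reduce to ~x & ~z, so they are equivalent.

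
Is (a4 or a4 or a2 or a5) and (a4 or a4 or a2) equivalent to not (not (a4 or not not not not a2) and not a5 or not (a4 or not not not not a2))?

Yes

E1: (a4 or a4 or a2 or a5) and (a4 or a4 or a2)
    = a4 or a4 or a2   (absorption)
    = a4 or a2   (idempotence)
E2: not (not (a4 or not not not not a2) and not a5 or not (a4 or not not not not a2))
    = not not (a4 or not not not not a2)   (absorption)
    = not not (a4 or not not a2)   (double negation)
    = not not (a4 or a2)   (double negation)
    = a4 or a2   (double negation)
Both reduce to a4 or a2, so they are equivalent.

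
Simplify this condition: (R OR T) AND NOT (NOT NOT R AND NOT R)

R OR T

(R OR T) AND NOT (NOT NOT R AND NOT R)
= (R OR T) AND (NOT R OR R)   (De Morgan)
= R OR T   (complement / identity)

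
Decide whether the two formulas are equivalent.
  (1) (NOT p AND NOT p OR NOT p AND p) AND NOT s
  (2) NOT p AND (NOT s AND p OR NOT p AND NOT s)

E1: (NOT p AND NOT p OR NOT p AND p) AND NOT s
    = NOT p AND NOT s   — distribution
E2: NOT p AND (NOT s AND p OR NOT p AND NOT s)
    = NOT p AND NOT s   — distribution
Both reduce to NOT p AND NOT s, so they are equivalent.

Yes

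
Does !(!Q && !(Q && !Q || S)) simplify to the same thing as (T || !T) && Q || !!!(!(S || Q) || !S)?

E1: !(!Q && !(Q && !Q || S))
    = Q || Q && !Q || S   [De Morgan]
    = Q || S   [complement / identity]
E2: (T || !T) && Q || !!!(!(S || Q) || !S)
    = (T || !T) && Q || !(!(S || Q) || !S)   [double negation]
    = (T || !T) && Q || (S || Q) && S   [De Morgan]
    = Q || (S || Q) && S   [complement / identity]
    = Q || S   [absorption]
Both reduce to Q || S, so they are equivalent.

Yes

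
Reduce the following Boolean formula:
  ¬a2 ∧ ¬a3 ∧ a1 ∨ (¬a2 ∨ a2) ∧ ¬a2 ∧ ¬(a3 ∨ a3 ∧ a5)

¬a2 ∧ ¬a3

¬a2 ∧ ¬a3 ∧ a1 ∨ (¬a2 ∨ a2) ∧ ¬a2 ∧ ¬(a3 ∨ a3 ∧ a5)
= ¬a2 ∧ ¬a3 ∧ a1 ∨ ¬a2 ∧ ¬(a3 ∨ a3 ∧ a5)   [complement / identity]
= ¬a2 ∧ ¬a3 ∧ a1 ∨ ¬a2 ∧ ¬a3   [absorption]
= ¬a2 ∧ ¬a3   [absorption]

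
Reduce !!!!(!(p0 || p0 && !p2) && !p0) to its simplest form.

!p0

!!!!(!(p0 || p0 && !p2) && !p0)
= !!(!(p0 || p0 && !p2) && !p0)   — double negation
= !!(!p0 && !p0)   — absorption
= !!!p0   — idempotence
= !p0   — double negation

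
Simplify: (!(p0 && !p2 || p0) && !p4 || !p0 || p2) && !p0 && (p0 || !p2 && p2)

(!(p0 && !p2 || p0) && !p4 || !p0 || p2) && !p0 && (p0 || !p2 && p2)
= (!p0 && !p4 || !p0 || p2) && !p0 && (p0 || !p2 && p2)   — absorption
= (!p0 && !p4 || !p0 || p2) && !p0 && p0   — complement / identity
= (!p0 || p2) && !p0 && p0   — absorption
= !p0 && p0   — absorption
= false   — complement

false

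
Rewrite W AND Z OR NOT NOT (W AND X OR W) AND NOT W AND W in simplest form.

Z AND W

W AND Z OR NOT NOT (W AND X OR W) AND NOT W AND W
= W AND Z OR NOT NOT W AND NOT W AND W   [absorption]
= W AND Z OR W AND NOT W AND W   [double negation]
= (Z OR W AND NOT W) AND W   [distribution]
= Z AND W   [complement / identity]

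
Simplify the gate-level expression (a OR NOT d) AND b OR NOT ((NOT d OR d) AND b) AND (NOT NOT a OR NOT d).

(a OR NOT d) AND b OR NOT ((NOT d OR d) AND b) AND (NOT NOT a OR NOT d)
= (a OR NOT d) AND b OR NOT b AND (NOT NOT a OR NOT d)
= (a OR NOT d) AND b OR NOT b AND (a OR NOT d)
= a OR NOT d

a OR NOT d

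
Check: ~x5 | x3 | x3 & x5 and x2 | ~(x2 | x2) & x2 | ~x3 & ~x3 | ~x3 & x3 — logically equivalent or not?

No

E1: ~x5 | x3 | x3 & x5
    = ~x5 | x3   [absorption]
E2: x2 | ~(x2 | x2) & x2 | ~x3 & ~x3 | ~x3 & x3
    = x2 | ~x2 & x2 | ~x3 & ~x3 | ~x3 & x3   [idempotence]
    = x2 | ~x3 & ~x3 | ~x3 & x3   [complement / identity]
    = x2 | ~x3   [distribution]
These differ: at x2=0, x3=0, x5=1, E1 = 0 but E2 = 1.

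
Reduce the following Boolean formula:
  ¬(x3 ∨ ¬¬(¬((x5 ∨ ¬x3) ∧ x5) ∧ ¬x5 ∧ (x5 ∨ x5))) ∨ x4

¬(x3 ∨ ¬¬(¬((x5 ∨ ¬x3) ∧ x5) ∧ ¬x5 ∧ (x5 ∨ x5))) ∨ x4
= ¬(x3 ∨ ¬((x5 ∨ ¬x3) ∧ x5) ∧ ¬x5 ∧ (x5 ∨ x5)) ∨ x4   [double negation]
= ¬(x3 ∨ ¬x5 ∧ ¬x5 ∧ (x5 ∨ x5)) ∨ x4   [absorption]
= ¬(x3 ∨ ¬x5 ∧ (x5 ∨ x5)) ∨ x4   [idempotence]
= ¬(x3 ∨ ¬x5 ∧ x5) ∨ x4   [idempotence]
= ¬x3 ∨ x4   [complement / identity]

¬x3 ∨ x4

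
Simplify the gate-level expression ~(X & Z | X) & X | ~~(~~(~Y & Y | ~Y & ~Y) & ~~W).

~Y & W

~(X & Z | X) & X | ~~(~~(~Y & Y | ~Y & ~Y) & ~~W)
= ~(X & Z | X) & X | ~(~(~Y & Y | ~Y & ~Y) | ~W)   — De Morgan
= ~(X & Z | X) & X | (~Y & Y | ~Y & ~Y) & W   — De Morgan
= ~(X & Z | X) & X | ~Y & W   — distribution
= ~X & X | ~Y & W   — absorption
= ~Y & W   — complement / identity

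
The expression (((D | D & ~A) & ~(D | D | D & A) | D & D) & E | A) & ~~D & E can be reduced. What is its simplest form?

D & E

(((D | D & ~A) & ~(D | D | D & A) | D & D) & E | A) & ~~D & E
= (((D | D & ~A) & ~(D | D | D & A) | D & D) & E | A) & D & E   (double negation)
= (((D | D & ~A) & ~(D | D & A) | D & D) & E | A) & D & E   (idempotence)
= (((D | D & ~A) & ~D | D & D) & E | A) & D & E   (absorption)
= ((D & ~D | D & D) & E | A) & D & E   (absorption)
= (D & E | A) & D & E   (distribution)
= D & E   (absorption)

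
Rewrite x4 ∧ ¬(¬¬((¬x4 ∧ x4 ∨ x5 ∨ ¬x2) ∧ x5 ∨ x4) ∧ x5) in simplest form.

x4 ∧ ¬(¬¬((¬x4 ∧ x4 ∨ x5 ∨ ¬x2) ∧ x5 ∨ x4) ∧ x5)
= x4 ∧ ¬(¬¬((x5 ∨ ¬x2) ∧ x5 ∨ x4) ∧ x5)   (complement / identity)
= x4 ∧ ¬(¬¬(x5 ∨ x4) ∧ x5)   (absorption)
= x4 ∧ ¬((x5 ∨ x4) ∧ x5)   (double negation)
= x4 ∧ ¬x5   (absorption)

x4 ∧ ¬x5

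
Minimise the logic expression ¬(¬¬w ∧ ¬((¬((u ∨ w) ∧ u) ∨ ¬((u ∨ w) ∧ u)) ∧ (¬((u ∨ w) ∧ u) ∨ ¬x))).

¬w ∨ ¬u

¬(¬¬w ∧ ¬((¬((u ∨ w) ∧ u) ∨ ¬((u ∨ w) ∧ u)) ∧ (¬((u ∨ w) ∧ u) ∨ ¬x)))
= ¬(¬¬w ∧ ¬(¬((u ∨ w) ∧ u) ∧ ¬x ∨ ¬((u ∨ w) ∧ u)))   (distribution)
= ¬(¬¬w ∧ ¬¬((u ∨ w) ∧ u))   (absorption)
= ¬w ∨ ¬((u ∨ w) ∧ u)   (De Morgan)
= ¬w ∨ ¬u   (absorption)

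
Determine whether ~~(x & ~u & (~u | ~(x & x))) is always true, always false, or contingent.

~~(x & ~u & (~u | ~(x & x)))
= ~~(x & ~u & (~u | ~x))
= ~~(x & ~u)
= x & ~u
This depends on u, x, so it is not a constant.

contingent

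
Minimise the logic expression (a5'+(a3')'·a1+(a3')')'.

a5·a3'

(a5'+(a3')'·a1+(a3')')'
= (a5'+(a3')')'   (absorption)
= a5·a3'   (De Morgan)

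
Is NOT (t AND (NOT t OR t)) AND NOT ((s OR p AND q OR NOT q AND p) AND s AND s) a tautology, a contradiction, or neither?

NOT (t AND (NOT t OR t)) AND NOT ((s OR p AND q OR NOT q AND p) AND s AND s)
= NOT (t AND (NOT t OR t)) AND NOT ((s OR p AND (q OR NOT q)) AND s AND s)
= NOT (t AND (NOT t OR t)) AND NOT ((s OR p) AND s AND s)
= NOT (t AND (NOT t OR t)) AND NOT (s AND s)
= NOT (t AND (NOT t OR t)) AND NOT s
= NOT t AND NOT s
This depends on s, t, so it is not a constant.

neither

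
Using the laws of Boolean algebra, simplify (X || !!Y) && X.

X

(X || !!Y) && X
= (X || Y) && X
= X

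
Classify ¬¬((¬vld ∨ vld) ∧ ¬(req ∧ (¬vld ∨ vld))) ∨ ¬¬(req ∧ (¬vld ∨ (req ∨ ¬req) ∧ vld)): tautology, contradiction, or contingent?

¬¬((¬vld ∨ vld) ∧ ¬(req ∧ (¬vld ∨ vld))) ∨ ¬¬(req ∧ (¬vld ∨ (req ∨ ¬req) ∧ vld))
= ¬¬((¬vld ∨ vld) ∧ ¬(req ∧ (¬vld ∨ vld))) ∨ req ∧ (¬vld ∨ (req ∨ ¬req) ∧ vld)   (double negation)
= (¬vld ∨ vld) ∧ ¬(req ∧ (¬vld ∨ vld)) ∨ req ∧ (¬vld ∨ (req ∨ ¬req) ∧ vld)   (double negation)
= (¬vld ∨ vld) ∧ ¬req ∨ req ∧ (¬vld ∨ (req ∨ ¬req) ∧ vld)   (complement / identity)
= (¬vld ∨ vld) ∧ ¬req ∨ req ∧ (¬vld ∨ vld)   (complement / identity)
= ¬vld ∨ vld   (distribution)
= True   (complement)

tautology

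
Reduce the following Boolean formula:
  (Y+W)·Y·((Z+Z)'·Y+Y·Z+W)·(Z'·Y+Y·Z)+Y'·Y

Y

(Y+W)·Y·((Z+Z)'·Y+Y·Z+W)·(Z'·Y+Y·Z)+Y'·Y
= Y·((Z+Z)'·Y+Y·Z+W)·(Z'·Y+Y·Z)+Y'·Y   — absorption
= Y·(Z'·Y+Y·Z+W)·(Z'·Y+Y·Z)+Y'·Y   — idempotence
= Y·(Z'·Y+Y·Z)+Y'·Y   — absorption
= Y·Y+Y'·Y   — distribution
= Y   — distribution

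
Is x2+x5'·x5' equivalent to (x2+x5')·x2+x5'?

E1: x2+x5'·x5'
    = x2+x5'
E2: (x2+x5')·x2+x5'
    = x2+x5'
Both reduce to x2+x5', so they are equivalent.

Yes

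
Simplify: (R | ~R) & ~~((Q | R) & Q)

(R | ~R) & ~~((Q | R) & Q)
= ~~((Q | R) & Q)   [complement / identity]
= (Q | R) & Q   [double negation]
= Q   [absorption]

Q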